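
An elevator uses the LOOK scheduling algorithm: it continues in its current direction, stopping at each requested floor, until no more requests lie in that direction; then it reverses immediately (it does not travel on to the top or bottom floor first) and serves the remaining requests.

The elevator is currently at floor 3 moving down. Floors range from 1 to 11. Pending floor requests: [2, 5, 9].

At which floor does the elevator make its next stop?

Current floor: 3, direction: down
Requests above: [5, 9]
Requests below: [2]
Moving down and requests lie below → nearest below is max([2]) = 2

Answer: 2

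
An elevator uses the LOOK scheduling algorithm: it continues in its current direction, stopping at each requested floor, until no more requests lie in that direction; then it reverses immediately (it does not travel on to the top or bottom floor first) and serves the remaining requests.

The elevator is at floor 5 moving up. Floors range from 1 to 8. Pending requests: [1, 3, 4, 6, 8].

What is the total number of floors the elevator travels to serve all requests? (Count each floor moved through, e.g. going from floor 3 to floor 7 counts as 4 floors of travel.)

Answer: 10

Derivation:
Start at floor 5 moving up, LOOK stop order: [6, 8, 4, 3, 1]
  5 → 6: |6-5| = 1, total = 1
  6 → 8: |8-6| = 2, total = 3
  8 → 4: |4-8| = 4, total = 7
  4 → 3: |3-4| = 1, total = 8
  3 → 1: |1-3| = 2, total = 10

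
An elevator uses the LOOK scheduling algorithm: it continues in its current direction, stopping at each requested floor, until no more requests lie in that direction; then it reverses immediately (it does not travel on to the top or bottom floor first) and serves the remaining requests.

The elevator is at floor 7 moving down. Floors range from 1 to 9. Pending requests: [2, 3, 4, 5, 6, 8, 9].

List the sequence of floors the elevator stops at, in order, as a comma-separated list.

Current: 7, moving DOWN
Serve below first (descending): [6, 5, 4, 3, 2]
Then reverse, serve above (ascending): [8, 9]

Answer: 6, 5, 4, 3, 2, 8, 9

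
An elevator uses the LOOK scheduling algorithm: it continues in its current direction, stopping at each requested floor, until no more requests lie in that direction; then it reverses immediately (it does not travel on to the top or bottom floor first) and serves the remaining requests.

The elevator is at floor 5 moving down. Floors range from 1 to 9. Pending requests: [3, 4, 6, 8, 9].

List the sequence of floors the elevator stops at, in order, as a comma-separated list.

Answer: 4, 3, 6, 8, 9

Derivation:
Current: 5, moving DOWN
Serve below first (descending): [4, 3]
Then reverse, serve above (ascending): [6, 8, 9]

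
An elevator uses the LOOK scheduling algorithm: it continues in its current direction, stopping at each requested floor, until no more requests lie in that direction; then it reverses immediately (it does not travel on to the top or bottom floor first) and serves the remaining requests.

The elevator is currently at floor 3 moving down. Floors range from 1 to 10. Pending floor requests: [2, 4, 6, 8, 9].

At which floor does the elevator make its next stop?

Current floor: 3, direction: down
Requests above: [4, 6, 8, 9]
Requests below: [2]
Moving down and requests lie below → nearest below is max([2]) = 2

Answer: 2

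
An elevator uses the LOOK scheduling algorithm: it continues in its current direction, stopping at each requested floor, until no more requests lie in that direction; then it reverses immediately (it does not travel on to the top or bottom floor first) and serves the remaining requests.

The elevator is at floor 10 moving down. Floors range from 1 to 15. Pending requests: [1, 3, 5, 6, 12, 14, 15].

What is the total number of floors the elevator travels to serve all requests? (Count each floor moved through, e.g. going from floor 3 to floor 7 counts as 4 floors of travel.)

Start at floor 10 moving down, LOOK stop order: [6, 5, 3, 1, 12, 14, 15]
  10 → 6: |6-10| = 4, total = 4
  6 → 5: |5-6| = 1, total = 5
  5 → 3: |3-5| = 2, total = 7
  3 → 1: |1-3| = 2, total = 9
  1 → 12: |12-1| = 11, total = 20
  12 → 14: |14-12| = 2, total = 22
  14 → 15: |15-14| = 1, total = 23

Answer: 23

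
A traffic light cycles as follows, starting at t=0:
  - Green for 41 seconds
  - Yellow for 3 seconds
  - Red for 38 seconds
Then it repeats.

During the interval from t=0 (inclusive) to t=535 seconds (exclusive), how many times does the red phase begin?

Cycle = 41+3+38 = 82s
red phase starts at t = k*82 + 44 for k=0,1,2,...
Need k*82+44 < 535 → k < 5.988
k ∈ {0, ..., 5} → 6 starts

Answer: 6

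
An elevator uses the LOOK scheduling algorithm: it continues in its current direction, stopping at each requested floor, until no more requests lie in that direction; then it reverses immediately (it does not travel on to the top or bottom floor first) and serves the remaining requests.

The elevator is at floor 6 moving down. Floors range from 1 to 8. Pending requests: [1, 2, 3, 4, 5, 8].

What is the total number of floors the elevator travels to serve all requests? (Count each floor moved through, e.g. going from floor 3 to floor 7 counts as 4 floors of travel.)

Answer: 12

Derivation:
Start at floor 6 moving down, LOOK stop order: [5, 4, 3, 2, 1, 8]
  6 → 5: |5-6| = 1, total = 1
  5 → 4: |4-5| = 1, total = 2
  4 → 3: |3-4| = 1, total = 3
  3 → 2: |2-3| = 1, total = 4
  2 → 1: |1-2| = 1, total = 5
  1 → 8: |8-1| = 7, total = 12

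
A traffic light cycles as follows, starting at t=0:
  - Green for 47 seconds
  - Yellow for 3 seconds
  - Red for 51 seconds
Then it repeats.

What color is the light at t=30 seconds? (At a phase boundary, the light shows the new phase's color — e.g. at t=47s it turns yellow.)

Answer: green

Derivation:
Cycle length = 47 + 3 + 51 = 101s
t = 30, phase_t = 30 mod 101 = 30
30 < 47 (green end) → GREEN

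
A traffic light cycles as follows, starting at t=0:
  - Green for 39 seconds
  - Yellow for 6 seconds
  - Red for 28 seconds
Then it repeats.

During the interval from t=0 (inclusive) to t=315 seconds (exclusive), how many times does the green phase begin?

Answer: 5

Derivation:
Cycle = 39+6+28 = 73s
green phase starts at t = k*73 + 0 for k=0,1,2,...
Need k*73+0 < 315 → k < 4.315
k ∈ {0, ..., 4} → 5 starts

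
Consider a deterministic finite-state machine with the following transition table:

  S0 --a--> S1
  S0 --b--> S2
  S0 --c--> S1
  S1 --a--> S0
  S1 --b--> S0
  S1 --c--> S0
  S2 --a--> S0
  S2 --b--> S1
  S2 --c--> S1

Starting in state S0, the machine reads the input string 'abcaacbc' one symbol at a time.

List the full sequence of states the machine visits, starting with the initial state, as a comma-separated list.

Start: S0
  read 'a': S0 --a--> S1
  read 'b': S1 --b--> S0
  read 'c': S0 --c--> S1
  read 'a': S1 --a--> S0
  read 'a': S0 --a--> S1
  read 'c': S1 --c--> S0
  read 'b': S0 --b--> S2
  read 'c': S2 --c--> S1

Answer: S0, S1, S0, S1, S0, S1, S0, S2, S1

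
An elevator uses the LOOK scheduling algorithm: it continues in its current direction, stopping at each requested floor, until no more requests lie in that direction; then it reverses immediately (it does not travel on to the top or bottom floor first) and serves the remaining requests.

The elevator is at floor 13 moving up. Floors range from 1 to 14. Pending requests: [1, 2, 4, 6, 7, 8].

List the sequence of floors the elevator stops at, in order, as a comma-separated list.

Current: 13, moving UP
Serve above first (ascending): []
Then reverse, serve below (descending): [8, 7, 6, 4, 2, 1]

Answer: 8, 7, 6, 4, 2, 1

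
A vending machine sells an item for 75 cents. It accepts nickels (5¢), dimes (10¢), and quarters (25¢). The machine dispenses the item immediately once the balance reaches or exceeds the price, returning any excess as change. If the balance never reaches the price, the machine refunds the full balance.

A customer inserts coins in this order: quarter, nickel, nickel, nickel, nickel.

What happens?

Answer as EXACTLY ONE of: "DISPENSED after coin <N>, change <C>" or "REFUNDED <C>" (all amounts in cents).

Answer: REFUNDED 45

Derivation:
Price: 75¢
Coin 1 (quarter, 25¢): balance = 25¢
Coin 2 (nickel, 5¢): balance = 30¢
Coin 3 (nickel, 5¢): balance = 35¢
Coin 4 (nickel, 5¢): balance = 40¢
Coin 5 (nickel, 5¢): balance = 45¢
All coins inserted, balance 45¢ < price 75¢ → REFUND 45¢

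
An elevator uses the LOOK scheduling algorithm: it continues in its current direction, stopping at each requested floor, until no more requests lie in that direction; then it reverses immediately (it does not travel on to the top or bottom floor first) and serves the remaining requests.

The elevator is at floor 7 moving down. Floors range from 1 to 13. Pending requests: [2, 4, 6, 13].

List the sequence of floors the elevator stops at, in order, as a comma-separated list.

Current: 7, moving DOWN
Serve below first (descending): [6, 4, 2]
Then reverse, serve above (ascending): [13]

Answer: 6, 4, 2, 13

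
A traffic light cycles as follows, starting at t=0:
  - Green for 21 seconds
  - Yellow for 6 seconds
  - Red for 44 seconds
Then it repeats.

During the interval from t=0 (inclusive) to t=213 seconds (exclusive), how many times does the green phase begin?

Cycle = 21+6+44 = 71s
green phase starts at t = k*71 + 0 for k=0,1,2,...
Need k*71+0 < 213 → k < 3.000
k ∈ {0, ..., 2} → 3 starts

Answer: 3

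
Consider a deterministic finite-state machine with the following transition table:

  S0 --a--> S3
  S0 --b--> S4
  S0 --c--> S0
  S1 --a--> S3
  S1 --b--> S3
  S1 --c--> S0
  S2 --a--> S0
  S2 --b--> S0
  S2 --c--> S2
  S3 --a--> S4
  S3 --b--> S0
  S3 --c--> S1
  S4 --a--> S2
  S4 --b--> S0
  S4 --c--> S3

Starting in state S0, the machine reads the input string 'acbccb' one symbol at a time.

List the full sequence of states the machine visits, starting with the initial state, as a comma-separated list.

Answer: S0, S3, S1, S3, S1, S0, S4

Derivation:
Start: S0
  read 'a': S0 --a--> S3
  read 'c': S3 --c--> S1
  read 'b': S1 --b--> S3
  read 'c': S3 --c--> S1
  read 'c': S1 --c--> S0
  read 'b': S0 --b--> S4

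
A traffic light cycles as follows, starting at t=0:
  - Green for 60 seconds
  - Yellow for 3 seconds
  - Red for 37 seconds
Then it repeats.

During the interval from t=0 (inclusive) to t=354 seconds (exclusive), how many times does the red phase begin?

Answer: 3

Derivation:
Cycle = 60+3+37 = 100s
red phase starts at t = k*100 + 63 for k=0,1,2,...
Need k*100+63 < 354 → k < 2.910
k ∈ {0, ..., 2} → 3 starts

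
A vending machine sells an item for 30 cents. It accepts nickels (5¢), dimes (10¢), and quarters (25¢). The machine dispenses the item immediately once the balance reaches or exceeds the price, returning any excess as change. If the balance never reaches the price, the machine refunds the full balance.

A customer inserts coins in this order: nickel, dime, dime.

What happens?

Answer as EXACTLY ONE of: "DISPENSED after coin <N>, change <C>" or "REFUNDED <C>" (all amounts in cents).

Price: 30¢
Coin 1 (nickel, 5¢): balance = 5¢
Coin 2 (dime, 10¢): balance = 15¢
Coin 3 (dime, 10¢): balance = 25¢
All coins inserted, balance 25¢ < price 30¢ → REFUND 25¢

Answer: REFUNDED 25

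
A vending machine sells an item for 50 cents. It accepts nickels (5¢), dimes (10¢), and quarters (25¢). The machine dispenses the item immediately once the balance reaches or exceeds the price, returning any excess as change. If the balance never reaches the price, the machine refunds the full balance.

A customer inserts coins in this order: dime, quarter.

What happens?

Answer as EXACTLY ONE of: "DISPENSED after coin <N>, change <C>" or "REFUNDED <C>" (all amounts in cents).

Answer: REFUNDED 35

Derivation:
Price: 50¢
Coin 1 (dime, 10¢): balance = 10¢
Coin 2 (quarter, 25¢): balance = 35¢
All coins inserted, balance 35¢ < price 50¢ → REFUND 35¢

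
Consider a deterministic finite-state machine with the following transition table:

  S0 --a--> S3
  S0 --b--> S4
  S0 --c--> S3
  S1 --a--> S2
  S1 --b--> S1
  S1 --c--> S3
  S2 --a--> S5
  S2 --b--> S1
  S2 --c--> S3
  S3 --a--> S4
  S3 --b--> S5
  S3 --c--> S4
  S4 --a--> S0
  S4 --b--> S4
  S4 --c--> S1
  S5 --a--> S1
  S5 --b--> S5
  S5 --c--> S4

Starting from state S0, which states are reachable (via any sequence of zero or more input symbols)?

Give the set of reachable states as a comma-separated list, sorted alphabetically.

BFS from S0:
  visit S0: S0--a-->S3 (new), S0--b-->S4 (new), S0--c-->S3 (seen)
  visit S3: S3--a-->S4 (seen), S3--b-->S5 (new), S3--c-->S4 (seen)
  visit S4: S4--a-->S0 (seen), S4--b-->S4 (seen), S4--c-->S1 (new)
  visit S5: S5--a-->S1 (seen), S5--b-->S5 (seen), S5--c-->S4 (seen)
  visit S1: S1--a-->S2 (new), S1--b-->S1 (seen), S1--c-->S3 (seen)
  visit S2: S2--a-->S5 (seen), S2--b-->S1 (seen), S2--c-->S3 (seen)

Answer: S0, S1, S2, S3, S4, S5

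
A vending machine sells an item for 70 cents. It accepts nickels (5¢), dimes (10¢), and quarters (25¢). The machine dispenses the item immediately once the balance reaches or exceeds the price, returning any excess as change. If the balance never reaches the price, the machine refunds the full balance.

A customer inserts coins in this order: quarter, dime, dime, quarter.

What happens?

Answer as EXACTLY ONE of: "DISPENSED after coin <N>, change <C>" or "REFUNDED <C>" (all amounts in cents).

Price: 70¢
Coin 1 (quarter, 25¢): balance = 25¢
Coin 2 (dime, 10¢): balance = 35¢
Coin 3 (dime, 10¢): balance = 45¢
Coin 4 (quarter, 25¢): balance = 70¢
  → balance >= price → DISPENSE, change = 70 - 70 = 0¢

Answer: DISPENSED after coin 4, change 0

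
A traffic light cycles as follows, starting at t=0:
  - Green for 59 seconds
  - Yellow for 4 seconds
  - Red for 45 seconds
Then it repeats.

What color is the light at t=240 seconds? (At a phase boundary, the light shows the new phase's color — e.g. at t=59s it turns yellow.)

Answer: green

Derivation:
Cycle length = 59 + 4 + 45 = 108s
t = 240, phase_t = 240 mod 108 = 24
24 < 59 (green end) → GREEN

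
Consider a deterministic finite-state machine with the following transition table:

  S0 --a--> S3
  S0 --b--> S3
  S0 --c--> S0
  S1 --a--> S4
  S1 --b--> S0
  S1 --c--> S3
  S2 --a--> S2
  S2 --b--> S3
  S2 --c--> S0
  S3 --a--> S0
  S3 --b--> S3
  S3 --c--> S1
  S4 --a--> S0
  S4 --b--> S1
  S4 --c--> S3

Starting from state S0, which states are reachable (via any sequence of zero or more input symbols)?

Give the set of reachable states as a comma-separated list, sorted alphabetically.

Answer: S0, S1, S3, S4

Derivation:
BFS from S0:
  visit S0: S0--a-->S3 (new), S0--b-->S3 (seen), S0--c-->S0 (seen)
  visit S3: S3--a-->S0 (seen), S3--b-->S3 (seen), S3--c-->S1 (new)
  visit S1: S1--a-->S4 (new), S1--b-->S0 (seen), S1--c-->S3 (seen)
  visit S4: S4--a-->S0 (seen), S4--b-->S1 (seen), S4--c-->S3 (seen)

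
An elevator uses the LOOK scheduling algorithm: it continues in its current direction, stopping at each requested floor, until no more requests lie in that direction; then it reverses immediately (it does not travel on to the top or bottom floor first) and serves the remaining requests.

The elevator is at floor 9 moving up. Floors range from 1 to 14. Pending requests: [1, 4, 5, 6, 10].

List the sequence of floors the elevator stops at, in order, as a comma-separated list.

Answer: 10, 6, 5, 4, 1

Derivation:
Current: 9, moving UP
Serve above first (ascending): [10]
Then reverse, serve below (descending): [6, 5, 4, 1]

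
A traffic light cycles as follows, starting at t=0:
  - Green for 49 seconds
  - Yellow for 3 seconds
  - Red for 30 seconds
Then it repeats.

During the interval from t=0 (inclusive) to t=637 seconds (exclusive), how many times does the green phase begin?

Answer: 8

Derivation:
Cycle = 49+3+30 = 82s
green phase starts at t = k*82 + 0 for k=0,1,2,...
Need k*82+0 < 637 → k < 7.768
k ∈ {0, ..., 7} → 8 starts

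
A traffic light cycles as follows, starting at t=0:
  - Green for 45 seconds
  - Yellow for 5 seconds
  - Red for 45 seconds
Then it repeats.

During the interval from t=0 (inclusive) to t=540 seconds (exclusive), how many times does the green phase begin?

Cycle = 45+5+45 = 95s
green phase starts at t = k*95 + 0 for k=0,1,2,...
Need k*95+0 < 540 → k < 5.684
k ∈ {0, ..., 5} → 6 starts

Answer: 6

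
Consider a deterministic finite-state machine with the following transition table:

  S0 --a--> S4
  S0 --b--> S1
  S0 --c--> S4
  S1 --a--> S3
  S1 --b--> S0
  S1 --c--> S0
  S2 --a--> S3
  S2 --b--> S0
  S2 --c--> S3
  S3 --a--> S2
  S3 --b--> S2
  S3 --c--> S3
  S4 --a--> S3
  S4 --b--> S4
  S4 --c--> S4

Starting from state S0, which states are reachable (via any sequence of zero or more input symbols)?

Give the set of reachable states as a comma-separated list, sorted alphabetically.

Answer: S0, S1, S2, S3, S4

Derivation:
BFS from S0:
  visit S0: S0--a-->S4 (new), S0--b-->S1 (new), S0--c-->S4 (seen)
  visit S4: S4--a-->S3 (new), S4--b-->S4 (seen), S4--c-->S4 (seen)
  visit S1: S1--a-->S3 (seen), S1--b-->S0 (seen), S1--c-->S0 (seen)
  visit S3: S3--a-->S2 (new), S3--b-->S2 (seen), S3--c-->S3 (seen)
  visit S2: S2--a-->S3 (seen), S2--b-->S0 (seen), S2--c-->S3 (seen)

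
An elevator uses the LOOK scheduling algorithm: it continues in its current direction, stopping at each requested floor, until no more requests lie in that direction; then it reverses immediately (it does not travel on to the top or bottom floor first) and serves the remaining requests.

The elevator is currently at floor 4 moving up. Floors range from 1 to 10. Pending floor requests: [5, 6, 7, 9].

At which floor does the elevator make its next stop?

Current floor: 4, direction: up
Requests above: [5, 6, 7, 9]
Requests below: []
Moving up and requests lie above → nearest above is min([5, 6, 7, 9]) = 5

Answer: 5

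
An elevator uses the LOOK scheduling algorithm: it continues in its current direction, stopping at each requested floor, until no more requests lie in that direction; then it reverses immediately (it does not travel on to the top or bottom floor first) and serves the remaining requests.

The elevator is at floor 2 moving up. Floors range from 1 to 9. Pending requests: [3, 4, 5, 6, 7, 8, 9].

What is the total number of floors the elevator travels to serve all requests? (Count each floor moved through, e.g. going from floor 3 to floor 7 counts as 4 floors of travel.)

Start at floor 2 moving up, LOOK stop order: [3, 4, 5, 6, 7, 8, 9]
  2 → 3: |3-2| = 1, total = 1
  3 → 4: |4-3| = 1, total = 2
  4 → 5: |5-4| = 1, total = 3
  5 → 6: |6-5| = 1, total = 4
  6 → 7: |7-6| = 1, total = 5
  7 → 8: |8-7| = 1, total = 6
  8 → 9: |9-8| = 1, total = 7

Answer: 7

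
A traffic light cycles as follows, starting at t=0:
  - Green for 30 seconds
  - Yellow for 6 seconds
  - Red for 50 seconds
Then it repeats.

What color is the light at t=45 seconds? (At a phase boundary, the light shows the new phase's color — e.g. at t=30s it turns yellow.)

Answer: red

Derivation:
Cycle length = 30 + 6 + 50 = 86s
t = 45, phase_t = 45 mod 86 = 45
45 >= 36 → RED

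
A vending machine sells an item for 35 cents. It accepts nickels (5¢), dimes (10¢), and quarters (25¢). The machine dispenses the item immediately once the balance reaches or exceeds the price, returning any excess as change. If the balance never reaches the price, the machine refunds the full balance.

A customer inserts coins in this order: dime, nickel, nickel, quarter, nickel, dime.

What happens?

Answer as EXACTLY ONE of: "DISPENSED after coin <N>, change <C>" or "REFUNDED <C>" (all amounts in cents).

Price: 35¢
Coin 1 (dime, 10¢): balance = 10¢
Coin 2 (nickel, 5¢): balance = 15¢
Coin 3 (nickel, 5¢): balance = 20¢
Coin 4 (quarter, 25¢): balance = 45¢
  → balance >= price → DISPENSE, change = 45 - 35 = 10¢

Answer: DISPENSED after coin 4, change 10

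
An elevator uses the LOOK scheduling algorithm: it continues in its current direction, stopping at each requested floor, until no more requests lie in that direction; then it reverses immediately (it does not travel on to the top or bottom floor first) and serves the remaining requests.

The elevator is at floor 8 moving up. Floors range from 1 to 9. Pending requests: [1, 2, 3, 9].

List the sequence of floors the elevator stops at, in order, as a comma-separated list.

Answer: 9, 3, 2, 1

Derivation:
Current: 8, moving UP
Serve above first (ascending): [9]
Then reverse, serve below (descending): [3, 2, 1]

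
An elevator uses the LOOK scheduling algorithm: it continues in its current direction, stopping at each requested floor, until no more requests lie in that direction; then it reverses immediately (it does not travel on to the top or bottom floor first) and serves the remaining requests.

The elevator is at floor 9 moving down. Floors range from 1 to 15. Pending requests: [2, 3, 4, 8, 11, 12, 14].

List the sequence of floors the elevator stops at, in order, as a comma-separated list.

Current: 9, moving DOWN
Serve below first (descending): [8, 4, 3, 2]
Then reverse, serve above (ascending): [11, 12, 14]

Answer: 8, 4, 3, 2, 11, 12, 14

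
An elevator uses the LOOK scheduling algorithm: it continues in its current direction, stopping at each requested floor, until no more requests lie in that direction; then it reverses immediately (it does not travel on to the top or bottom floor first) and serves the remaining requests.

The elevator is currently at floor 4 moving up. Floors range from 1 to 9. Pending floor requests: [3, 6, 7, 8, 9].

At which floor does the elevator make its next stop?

Current floor: 4, direction: up
Requests above: [6, 7, 8, 9]
Requests below: [3]
Moving up and requests lie above → nearest above is min([6, 7, 8, 9]) = 6

Answer: 6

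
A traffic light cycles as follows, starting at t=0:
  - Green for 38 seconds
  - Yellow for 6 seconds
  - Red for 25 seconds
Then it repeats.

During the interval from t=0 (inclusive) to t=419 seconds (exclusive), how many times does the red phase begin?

Cycle = 38+6+25 = 69s
red phase starts at t = k*69 + 44 for k=0,1,2,...
Need k*69+44 < 419 → k < 5.435
k ∈ {0, ..., 5} → 6 starts

Answer: 6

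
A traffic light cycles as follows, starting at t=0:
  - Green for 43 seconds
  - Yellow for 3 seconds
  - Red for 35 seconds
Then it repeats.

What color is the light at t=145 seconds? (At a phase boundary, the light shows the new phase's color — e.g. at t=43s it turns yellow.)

Cycle length = 43 + 3 + 35 = 81s
t = 145, phase_t = 145 mod 81 = 64
64 >= 46 → RED

Answer: red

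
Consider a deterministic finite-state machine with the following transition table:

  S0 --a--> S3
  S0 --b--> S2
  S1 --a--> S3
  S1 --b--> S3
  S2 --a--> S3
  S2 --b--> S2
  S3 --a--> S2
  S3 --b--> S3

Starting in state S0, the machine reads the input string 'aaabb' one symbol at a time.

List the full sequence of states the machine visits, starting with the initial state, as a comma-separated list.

Answer: S0, S3, S2, S3, S3, S3

Derivation:
Start: S0
  read 'a': S0 --a--> S3
  read 'a': S3 --a--> S2
  read 'a': S2 --a--> S3
  read 'b': S3 --b--> S3
  read 'b': S3 --b--> S3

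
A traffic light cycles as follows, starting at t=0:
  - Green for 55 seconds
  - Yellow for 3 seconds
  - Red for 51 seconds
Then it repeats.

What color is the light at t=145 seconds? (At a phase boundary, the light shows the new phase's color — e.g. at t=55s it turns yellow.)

Cycle length = 55 + 3 + 51 = 109s
t = 145, phase_t = 145 mod 109 = 36
36 < 55 (green end) → GREEN

Answer: green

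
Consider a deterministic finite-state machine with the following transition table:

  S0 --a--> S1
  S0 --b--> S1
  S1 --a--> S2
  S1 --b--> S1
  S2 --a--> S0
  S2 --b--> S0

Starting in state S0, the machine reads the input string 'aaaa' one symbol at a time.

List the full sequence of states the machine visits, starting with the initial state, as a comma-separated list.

Start: S0
  read 'a': S0 --a--> S1
  read 'a': S1 --a--> S2
  read 'a': S2 --a--> S0
  read 'a': S0 --a--> S1

Answer: S0, S1, S2, S0, S1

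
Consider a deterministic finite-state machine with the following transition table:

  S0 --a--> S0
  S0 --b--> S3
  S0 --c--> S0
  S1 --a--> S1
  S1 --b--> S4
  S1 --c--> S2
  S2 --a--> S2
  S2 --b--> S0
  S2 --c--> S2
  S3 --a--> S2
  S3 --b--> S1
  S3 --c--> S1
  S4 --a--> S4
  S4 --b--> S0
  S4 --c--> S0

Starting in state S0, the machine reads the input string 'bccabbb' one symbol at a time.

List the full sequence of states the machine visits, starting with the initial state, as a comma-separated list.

Start: S0
  read 'b': S0 --b--> S3
  read 'c': S3 --c--> S1
  read 'c': S1 --c--> S2
  read 'a': S2 --a--> S2
  read 'b': S2 --b--> S0
  read 'b': S0 --b--> S3
  read 'b': S3 --b--> S1

Answer: S0, S3, S1, S2, S2, S0, S3, S1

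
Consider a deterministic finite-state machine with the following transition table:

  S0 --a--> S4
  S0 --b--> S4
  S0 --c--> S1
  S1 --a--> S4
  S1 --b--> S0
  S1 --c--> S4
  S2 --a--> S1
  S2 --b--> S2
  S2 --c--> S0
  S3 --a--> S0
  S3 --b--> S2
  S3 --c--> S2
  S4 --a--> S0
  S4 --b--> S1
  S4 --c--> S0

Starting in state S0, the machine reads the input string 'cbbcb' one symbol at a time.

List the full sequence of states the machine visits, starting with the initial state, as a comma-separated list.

Start: S0
  read 'c': S0 --c--> S1
  read 'b': S1 --b--> S0
  read 'b': S0 --b--> S4
  read 'c': S4 --c--> S0
  read 'b': S0 --b--> S4

Answer: S0, S1, S0, S4, S0, S4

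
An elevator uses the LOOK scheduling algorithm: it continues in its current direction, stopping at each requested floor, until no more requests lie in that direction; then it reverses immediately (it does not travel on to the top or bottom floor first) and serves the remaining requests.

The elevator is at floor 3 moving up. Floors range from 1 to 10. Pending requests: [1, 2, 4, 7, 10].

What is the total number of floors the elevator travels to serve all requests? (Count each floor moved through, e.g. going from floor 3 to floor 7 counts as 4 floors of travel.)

Start at floor 3 moving up, LOOK stop order: [4, 7, 10, 2, 1]
  3 → 4: |4-3| = 1, total = 1
  4 → 7: |7-4| = 3, total = 4
  7 → 10: |10-7| = 3, total = 7
  10 → 2: |2-10| = 8, total = 15
  2 → 1: |1-2| = 1, total = 16

Answer: 16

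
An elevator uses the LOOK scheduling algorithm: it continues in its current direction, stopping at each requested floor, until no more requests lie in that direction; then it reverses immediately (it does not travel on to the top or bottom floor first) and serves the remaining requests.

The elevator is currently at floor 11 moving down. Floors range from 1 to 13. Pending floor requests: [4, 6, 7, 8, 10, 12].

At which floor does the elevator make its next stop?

Current floor: 11, direction: down
Requests above: [12]
Requests below: [4, 6, 7, 8, 10]
Moving down and requests lie below → nearest below is max([4, 6, 7, 8, 10]) = 10

Answer: 10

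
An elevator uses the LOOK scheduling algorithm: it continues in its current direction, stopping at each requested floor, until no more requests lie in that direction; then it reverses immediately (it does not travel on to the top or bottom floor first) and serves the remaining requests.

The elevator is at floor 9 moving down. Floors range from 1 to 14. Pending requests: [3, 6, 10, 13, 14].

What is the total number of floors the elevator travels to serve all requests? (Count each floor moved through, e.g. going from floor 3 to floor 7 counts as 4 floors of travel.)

Answer: 17

Derivation:
Start at floor 9 moving down, LOOK stop order: [6, 3, 10, 13, 14]
  9 → 6: |6-9| = 3, total = 3
  6 → 3: |3-6| = 3, total = 6
  3 → 10: |10-3| = 7, total = 13
  10 → 13: |13-10| = 3, total = 16
  13 → 14: |14-13| = 1, total = 17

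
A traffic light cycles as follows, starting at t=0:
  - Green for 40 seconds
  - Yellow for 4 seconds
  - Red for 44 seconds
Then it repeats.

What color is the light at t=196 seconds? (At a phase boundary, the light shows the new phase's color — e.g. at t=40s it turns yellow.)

Cycle length = 40 + 4 + 44 = 88s
t = 196, phase_t = 196 mod 88 = 20
20 < 40 (green end) → GREEN

Answer: green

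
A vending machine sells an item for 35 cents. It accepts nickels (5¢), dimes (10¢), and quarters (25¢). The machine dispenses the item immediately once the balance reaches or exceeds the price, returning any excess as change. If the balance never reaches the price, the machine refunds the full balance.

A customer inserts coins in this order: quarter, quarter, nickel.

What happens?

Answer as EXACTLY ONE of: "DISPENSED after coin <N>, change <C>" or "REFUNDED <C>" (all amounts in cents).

Price: 35¢
Coin 1 (quarter, 25¢): balance = 25¢
Coin 2 (quarter, 25¢): balance = 50¢
  → balance >= price → DISPENSE, change = 50 - 35 = 15¢

Answer: DISPENSED after coin 2, change 15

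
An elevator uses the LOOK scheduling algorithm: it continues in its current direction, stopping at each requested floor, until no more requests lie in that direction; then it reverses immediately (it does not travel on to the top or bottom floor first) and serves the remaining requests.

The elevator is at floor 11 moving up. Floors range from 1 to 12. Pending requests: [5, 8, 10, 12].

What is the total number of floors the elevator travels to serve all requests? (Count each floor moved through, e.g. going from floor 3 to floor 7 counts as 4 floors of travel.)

Start at floor 11 moving up, LOOK stop order: [12, 10, 8, 5]
  11 → 12: |12-11| = 1, total = 1
  12 → 10: |10-12| = 2, total = 3
  10 → 8: |8-10| = 2, total = 5
  8 → 5: |5-8| = 3, total = 8

Answer: 8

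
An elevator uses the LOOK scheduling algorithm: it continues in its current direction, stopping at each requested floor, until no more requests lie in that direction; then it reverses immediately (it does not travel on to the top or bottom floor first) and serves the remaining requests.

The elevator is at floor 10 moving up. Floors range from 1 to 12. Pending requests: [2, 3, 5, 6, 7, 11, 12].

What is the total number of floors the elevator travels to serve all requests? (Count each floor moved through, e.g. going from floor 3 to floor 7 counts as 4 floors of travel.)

Start at floor 10 moving up, LOOK stop order: [11, 12, 7, 6, 5, 3, 2]
  10 → 11: |11-10| = 1, total = 1
  11 → 12: |12-11| = 1, total = 2
  12 → 7: |7-12| = 5, total = 7
  7 → 6: |6-7| = 1, total = 8
  6 → 5: |5-6| = 1, total = 9
  5 → 3: |3-5| = 2, total = 11
  3 → 2: |2-3| = 1, total = 12

Answer: 12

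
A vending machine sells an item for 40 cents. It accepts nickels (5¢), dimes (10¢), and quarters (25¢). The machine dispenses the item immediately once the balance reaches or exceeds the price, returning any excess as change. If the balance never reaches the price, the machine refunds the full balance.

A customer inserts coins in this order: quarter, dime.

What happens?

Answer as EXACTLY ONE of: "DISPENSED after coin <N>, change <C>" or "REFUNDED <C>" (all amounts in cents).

Answer: REFUNDED 35

Derivation:
Price: 40¢
Coin 1 (quarter, 25¢): balance = 25¢
Coin 2 (dime, 10¢): balance = 35¢
All coins inserted, balance 35¢ < price 40¢ → REFUND 35¢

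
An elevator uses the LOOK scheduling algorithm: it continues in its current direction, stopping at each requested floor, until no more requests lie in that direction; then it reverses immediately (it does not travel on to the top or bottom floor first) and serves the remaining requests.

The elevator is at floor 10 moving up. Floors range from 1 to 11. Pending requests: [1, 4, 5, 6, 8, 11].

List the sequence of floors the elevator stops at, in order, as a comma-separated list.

Answer: 11, 8, 6, 5, 4, 1

Derivation:
Current: 10, moving UP
Serve above first (ascending): [11]
Then reverse, serve below (descending): [8, 6, 5, 4, 1]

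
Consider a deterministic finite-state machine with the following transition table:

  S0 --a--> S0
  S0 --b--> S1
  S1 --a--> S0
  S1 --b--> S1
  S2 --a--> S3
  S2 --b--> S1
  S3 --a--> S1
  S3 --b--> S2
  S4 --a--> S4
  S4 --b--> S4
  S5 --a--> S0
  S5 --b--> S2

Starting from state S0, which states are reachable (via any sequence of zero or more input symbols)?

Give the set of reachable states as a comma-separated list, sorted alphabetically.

BFS from S0:
  visit S0: S0--a-->S0 (seen), S0--b-->S1 (new)
  visit S1: S1--a-->S0 (seen), S1--b-->S1 (seen)

Answer: S0, S1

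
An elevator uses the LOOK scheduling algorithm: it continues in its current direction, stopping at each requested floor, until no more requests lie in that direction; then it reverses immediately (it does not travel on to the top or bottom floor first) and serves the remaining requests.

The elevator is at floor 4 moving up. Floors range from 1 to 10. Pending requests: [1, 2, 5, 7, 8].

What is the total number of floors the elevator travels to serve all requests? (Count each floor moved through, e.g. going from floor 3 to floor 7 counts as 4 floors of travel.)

Start at floor 4 moving up, LOOK stop order: [5, 7, 8, 2, 1]
  4 → 5: |5-4| = 1, total = 1
  5 → 7: |7-5| = 2, total = 3
  7 → 8: |8-7| = 1, total = 4
  8 → 2: |2-8| = 6, total = 10
  2 → 1: |1-2| = 1, total = 11

Answer: 11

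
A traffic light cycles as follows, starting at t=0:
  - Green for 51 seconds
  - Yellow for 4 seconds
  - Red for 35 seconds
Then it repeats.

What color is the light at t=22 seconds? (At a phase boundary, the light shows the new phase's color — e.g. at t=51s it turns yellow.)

Answer: green

Derivation:
Cycle length = 51 + 4 + 35 = 90s
t = 22, phase_t = 22 mod 90 = 22
22 < 51 (green end) → GREEN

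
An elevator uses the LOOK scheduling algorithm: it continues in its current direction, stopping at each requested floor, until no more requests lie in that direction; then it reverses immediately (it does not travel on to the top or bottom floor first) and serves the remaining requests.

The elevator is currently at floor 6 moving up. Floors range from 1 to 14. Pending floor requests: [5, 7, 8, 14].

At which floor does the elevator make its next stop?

Answer: 7

Derivation:
Current floor: 6, direction: up
Requests above: [7, 8, 14]
Requests below: [5]
Moving up and requests lie above → nearest above is min([7, 8, 14]) = 7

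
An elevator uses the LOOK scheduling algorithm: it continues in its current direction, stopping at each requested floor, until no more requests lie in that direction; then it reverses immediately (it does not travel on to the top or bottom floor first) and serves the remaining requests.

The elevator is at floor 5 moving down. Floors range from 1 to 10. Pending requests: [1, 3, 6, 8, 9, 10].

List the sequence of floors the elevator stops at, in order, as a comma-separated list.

Answer: 3, 1, 6, 8, 9, 10

Derivation:
Current: 5, moving DOWN
Serve below first (descending): [3, 1]
Then reverse, serve above (ascending): [6, 8, 9, 10]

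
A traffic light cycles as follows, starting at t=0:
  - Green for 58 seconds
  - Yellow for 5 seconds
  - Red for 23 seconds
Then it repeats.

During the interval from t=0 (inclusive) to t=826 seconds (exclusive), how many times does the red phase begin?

Answer: 9

Derivation:
Cycle = 58+5+23 = 86s
red phase starts at t = k*86 + 63 for k=0,1,2,...
Need k*86+63 < 826 → k < 8.872
k ∈ {0, ..., 8} → 9 starts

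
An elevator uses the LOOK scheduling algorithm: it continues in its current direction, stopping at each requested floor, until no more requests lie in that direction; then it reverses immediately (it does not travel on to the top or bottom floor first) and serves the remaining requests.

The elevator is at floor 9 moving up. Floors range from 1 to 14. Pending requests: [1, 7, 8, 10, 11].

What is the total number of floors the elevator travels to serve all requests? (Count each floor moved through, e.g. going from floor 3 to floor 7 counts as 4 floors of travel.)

Answer: 12

Derivation:
Start at floor 9 moving up, LOOK stop order: [10, 11, 8, 7, 1]
  9 → 10: |10-9| = 1, total = 1
  10 → 11: |11-10| = 1, total = 2
  11 → 8: |8-11| = 3, total = 5
  8 → 7: |7-8| = 1, total = 6
  7 → 1: |1-7| = 6, total = 12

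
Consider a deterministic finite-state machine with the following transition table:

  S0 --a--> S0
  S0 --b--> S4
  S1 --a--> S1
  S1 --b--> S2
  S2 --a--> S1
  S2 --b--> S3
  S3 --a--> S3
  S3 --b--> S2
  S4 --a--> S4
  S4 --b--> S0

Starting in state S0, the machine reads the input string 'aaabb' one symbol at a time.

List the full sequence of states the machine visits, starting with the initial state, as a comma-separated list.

Start: S0
  read 'a': S0 --a--> S0
  read 'a': S0 --a--> S0
  read 'a': S0 --a--> S0
  read 'b': S0 --b--> S4
  read 'b': S4 --b--> S0

Answer: S0, S0, S0, S0, S4, S0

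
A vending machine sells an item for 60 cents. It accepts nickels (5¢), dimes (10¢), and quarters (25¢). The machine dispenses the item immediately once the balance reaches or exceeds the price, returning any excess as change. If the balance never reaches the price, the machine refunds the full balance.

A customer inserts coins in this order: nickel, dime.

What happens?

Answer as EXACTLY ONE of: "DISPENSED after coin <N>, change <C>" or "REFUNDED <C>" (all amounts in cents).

Price: 60¢
Coin 1 (nickel, 5¢): balance = 5¢
Coin 2 (dime, 10¢): balance = 15¢
All coins inserted, balance 15¢ < price 60¢ → REFUND 15¢

Answer: REFUNDED 15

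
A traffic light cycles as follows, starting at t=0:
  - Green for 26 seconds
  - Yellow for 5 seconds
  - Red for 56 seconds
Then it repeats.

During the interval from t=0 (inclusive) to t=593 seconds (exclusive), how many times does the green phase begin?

Cycle = 26+5+56 = 87s
green phase starts at t = k*87 + 0 for k=0,1,2,...
Need k*87+0 < 593 → k < 6.816
k ∈ {0, ..., 6} → 7 starts

Answer: 7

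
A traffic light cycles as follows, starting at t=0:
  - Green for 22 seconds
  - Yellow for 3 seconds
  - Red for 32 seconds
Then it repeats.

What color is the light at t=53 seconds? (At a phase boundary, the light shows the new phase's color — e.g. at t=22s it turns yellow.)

Answer: red

Derivation:
Cycle length = 22 + 3 + 32 = 57s
t = 53, phase_t = 53 mod 57 = 53
53 >= 25 → RED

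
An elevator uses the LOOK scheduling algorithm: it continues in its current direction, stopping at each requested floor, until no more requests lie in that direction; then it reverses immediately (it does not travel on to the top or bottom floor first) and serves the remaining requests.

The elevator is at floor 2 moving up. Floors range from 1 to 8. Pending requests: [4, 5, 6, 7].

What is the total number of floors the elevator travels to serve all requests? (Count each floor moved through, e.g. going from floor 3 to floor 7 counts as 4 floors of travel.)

Answer: 5

Derivation:
Start at floor 2 moving up, LOOK stop order: [4, 5, 6, 7]
  2 → 4: |4-2| = 2, total = 2
  4 → 5: |5-4| = 1, total = 3
  5 → 6: |6-5| = 1, total = 4
  6 → 7: |7-6| = 1, total = 5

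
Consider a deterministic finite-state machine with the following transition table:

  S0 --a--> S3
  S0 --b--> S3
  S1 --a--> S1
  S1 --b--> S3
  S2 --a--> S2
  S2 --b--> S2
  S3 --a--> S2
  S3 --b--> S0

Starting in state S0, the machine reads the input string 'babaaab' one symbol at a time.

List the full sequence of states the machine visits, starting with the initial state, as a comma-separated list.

Answer: S0, S3, S2, S2, S2, S2, S2, S2

Derivation:
Start: S0
  read 'b': S0 --b--> S3
  read 'a': S3 --a--> S2
  read 'b': S2 --b--> S2
  read 'a': S2 --a--> S2
  read 'a': S2 --a--> S2
  read 'a': S2 --a--> S2
  read 'b': S2 --b--> S2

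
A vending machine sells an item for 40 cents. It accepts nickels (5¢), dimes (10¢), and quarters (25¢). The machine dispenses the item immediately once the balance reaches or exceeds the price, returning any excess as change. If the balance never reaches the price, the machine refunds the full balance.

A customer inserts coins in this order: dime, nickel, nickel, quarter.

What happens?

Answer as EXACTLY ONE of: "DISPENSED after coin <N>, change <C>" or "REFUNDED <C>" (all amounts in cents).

Answer: DISPENSED after coin 4, change 5

Derivation:
Price: 40¢
Coin 1 (dime, 10¢): balance = 10¢
Coin 2 (nickel, 5¢): balance = 15¢
Coin 3 (nickel, 5¢): balance = 20¢
Coin 4 (quarter, 25¢): balance = 45¢
  → balance >= price → DISPENSE, change = 45 - 40 = 5¢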